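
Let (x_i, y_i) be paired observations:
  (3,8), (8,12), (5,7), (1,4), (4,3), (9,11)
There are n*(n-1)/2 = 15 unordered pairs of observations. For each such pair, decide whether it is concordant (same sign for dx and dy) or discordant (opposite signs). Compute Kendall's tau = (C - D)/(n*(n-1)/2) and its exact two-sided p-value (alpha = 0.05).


Step 1: Enumerate the 15 unordered pairs (i,j) with i<j and classify each by sign(x_j-x_i) * sign(y_j-y_i).
  (1,2):dx=+5,dy=+4->C; (1,3):dx=+2,dy=-1->D; (1,4):dx=-2,dy=-4->C; (1,5):dx=+1,dy=-5->D
  (1,6):dx=+6,dy=+3->C; (2,3):dx=-3,dy=-5->C; (2,4):dx=-7,dy=-8->C; (2,5):dx=-4,dy=-9->C
  (2,6):dx=+1,dy=-1->D; (3,4):dx=-4,dy=-3->C; (3,5):dx=-1,dy=-4->C; (3,6):dx=+4,dy=+4->C
  (4,5):dx=+3,dy=-1->D; (4,6):dx=+8,dy=+7->C; (5,6):dx=+5,dy=+8->C
Step 2: C = 11, D = 4, total pairs = 15.
Step 3: tau = (C - D)/(n(n-1)/2) = (11 - 4)/15 = 0.466667.
Step 4: Exact two-sided p-value (enumerate n! = 720 permutations of y under H0): p = 0.272222.
Step 5: alpha = 0.05. fail to reject H0.

tau_b = 0.4667 (C=11, D=4), p = 0.272222, fail to reject H0.


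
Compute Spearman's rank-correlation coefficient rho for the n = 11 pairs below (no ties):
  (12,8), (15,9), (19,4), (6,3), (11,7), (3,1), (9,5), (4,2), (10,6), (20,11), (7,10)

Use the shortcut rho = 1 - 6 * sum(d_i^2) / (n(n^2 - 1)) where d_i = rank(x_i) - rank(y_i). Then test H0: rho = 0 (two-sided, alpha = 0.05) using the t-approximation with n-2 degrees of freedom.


Step 1: Rank x and y separately (midranks; no ties here).
rank(x): 12->8, 15->9, 19->10, 6->3, 11->7, 3->1, 9->5, 4->2, 10->6, 20->11, 7->4
rank(y): 8->8, 9->9, 4->4, 3->3, 7->7, 1->1, 5->5, 2->2, 6->6, 11->11, 10->10
Step 2: d_i = R_x(i) - R_y(i); compute d_i^2.
  (8-8)^2=0, (9-9)^2=0, (10-4)^2=36, (3-3)^2=0, (7-7)^2=0, (1-1)^2=0, (5-5)^2=0, (2-2)^2=0, (6-6)^2=0, (11-11)^2=0, (4-10)^2=36
sum(d^2) = 72.
Step 3: rho = 1 - 6*72 / (11*(11^2 - 1)) = 1 - 432/1320 = 0.672727.
Step 4: Under H0, t = rho * sqrt((n-2)/(1-rho^2)) = 2.7277 ~ t(9).
Step 5: Two-sided p-value from the t-distribution with 9 df = 0.023313.
Step 6: alpha = 0.05. reject H0.

rho = 0.6727, p = 0.023313, reject H0 at alpha = 0.05.


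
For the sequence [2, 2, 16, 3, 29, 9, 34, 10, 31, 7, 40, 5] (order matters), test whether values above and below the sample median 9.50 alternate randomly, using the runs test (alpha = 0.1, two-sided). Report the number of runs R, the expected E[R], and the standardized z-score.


Step 1: Compute median = 9.50; label A = above, B = below.
Labels in order: BBABABAAABAB  (n_A = 6, n_B = 6)
Step 2: Count runs R = 9.
Step 3: Under H0 (random ordering), E[R] = 2*n_A*n_B/(n_A+n_B) + 1 = 2*6*6/12 + 1 = 7.0000.
        Var[R] = 2*n_A*n_B*(2*n_A*n_B - n_A - n_B) / ((n_A+n_B)^2 * (n_A+n_B-1)) = 4320/1584 = 2.7273.
        SD[R] = 1.6514.
Step 4: Continuity-corrected z = (R - 0.5 - E[R]) / SD[R] = (9 - 0.5 - 7.0000) / 1.6514 = 0.9083.
Step 5: Two-sided p-value via normal approximation = 2*(1 - Phi(|z|)) = 0.363722.
Step 6: alpha = 0.1. fail to reject H0.

R = 9, z = 0.9083, p = 0.363722, fail to reject H0.


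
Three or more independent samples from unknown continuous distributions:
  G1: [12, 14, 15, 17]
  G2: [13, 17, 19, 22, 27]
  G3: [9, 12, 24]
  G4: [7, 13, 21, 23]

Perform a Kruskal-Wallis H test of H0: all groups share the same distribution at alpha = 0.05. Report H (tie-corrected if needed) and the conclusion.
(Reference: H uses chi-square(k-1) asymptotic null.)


Step 1: Combine all N = 16 observations and assign midranks.
sorted (value, group, rank): (7,G4,1), (9,G3,2), (12,G1,3.5), (12,G3,3.5), (13,G2,5.5), (13,G4,5.5), (14,G1,7), (15,G1,8), (17,G1,9.5), (17,G2,9.5), (19,G2,11), (21,G4,12), (22,G2,13), (23,G4,14), (24,G3,15), (27,G2,16)
Step 2: Sum ranks within each group.
R_1 = 28 (n_1 = 4)
R_2 = 55 (n_2 = 5)
R_3 = 20.5 (n_3 = 3)
R_4 = 32.5 (n_4 = 4)
Step 3: H = 12/(N(N+1)) * sum(R_i^2/n_i) - 3(N+1)
     = 12/(16*17) * (28^2/4 + 55^2/5 + 20.5^2/3 + 32.5^2/4) - 3*17
     = 0.044118 * 1205.15 - 51
     = 2.168199.
Step 4: Ties present; correction factor C = 1 - 18/(16^3 - 16) = 0.995588. Corrected H = 2.168199 / 0.995588 = 2.177806.
Step 5: Under H0, H ~ chi^2(3); p-value = 0.536333.
Step 6: alpha = 0.05. fail to reject H0.

H = 2.1778, df = 3, p = 0.536333, fail to reject H0.


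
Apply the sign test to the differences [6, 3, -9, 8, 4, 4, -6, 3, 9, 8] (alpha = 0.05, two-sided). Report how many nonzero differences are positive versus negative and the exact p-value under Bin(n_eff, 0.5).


Step 1: Discard zero differences. Original n = 10; n_eff = number of nonzero differences = 10.
Nonzero differences (with sign): +6, +3, -9, +8, +4, +4, -6, +3, +9, +8
Step 2: Count signs: positive = 8, negative = 2.
Step 3: Under H0: P(positive) = 0.5, so the number of positives S ~ Bin(10, 0.5).
Step 4: Two-sided exact p-value = sum of Bin(10,0.5) probabilities at or below the observed probability = 0.109375.
Step 5: alpha = 0.05. fail to reject H0.

n_eff = 10, pos = 8, neg = 2, p = 0.109375, fail to reject H0.


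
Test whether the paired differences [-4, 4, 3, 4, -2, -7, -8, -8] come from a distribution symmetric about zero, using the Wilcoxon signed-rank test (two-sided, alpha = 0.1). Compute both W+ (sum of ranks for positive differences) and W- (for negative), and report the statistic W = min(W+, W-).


Step 1: Drop any zero differences (none here) and take |d_i|.
|d| = [4, 4, 3, 4, 2, 7, 8, 8]
Step 2: Midrank |d_i| (ties get averaged ranks).
ranks: |4|->4, |4|->4, |3|->2, |4|->4, |2|->1, |7|->6, |8|->7.5, |8|->7.5
Step 3: Attach original signs; sum ranks with positive sign and with negative sign.
W+ = 4 + 2 + 4 = 10
W- = 4 + 1 + 6 + 7.5 + 7.5 = 26
(Check: W+ + W- = 36 should equal n(n+1)/2 = 36.)
Step 4: Test statistic W = min(W+, W-) = 10.
Step 5: Ties in |d|, so use the tie-corrected normal approximation.
        E[W] = n(n+1)/4 = 8*9/4 = 18.
        Tie groups: |d|=4 (t=3), |d|=8 (t=2); sum(t^3 - t) = 30.
        Var[W] = n(n+1)(2n+1)/24 - sum(t^3-t)/48 = 1224/24 - 30/48 = 50.375.
        z = (W - E[W]) / sqrt(Var[W]) = (10 - 18) / 7.0975 = -1.1272.
        Two-sided p = 2*Phi(z) = 0.259678.
Step 6: alpha = 0.1. fail to reject H0.

W+ = 10, W- = 26, W = min = 10, p = 0.259678, fail to reject H0.


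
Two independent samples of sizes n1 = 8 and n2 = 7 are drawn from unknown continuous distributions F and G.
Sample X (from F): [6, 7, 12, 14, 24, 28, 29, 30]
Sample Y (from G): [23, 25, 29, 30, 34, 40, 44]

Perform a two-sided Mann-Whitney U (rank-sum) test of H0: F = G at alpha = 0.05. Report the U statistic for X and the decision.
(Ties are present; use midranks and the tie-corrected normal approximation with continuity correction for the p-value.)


Step 1: Combine and sort all 15 observations; assign midranks.
sorted (value, group): (6,X), (7,X), (12,X), (14,X), (23,Y), (24,X), (25,Y), (28,X), (29,X), (29,Y), (30,X), (30,Y), (34,Y), (40,Y), (44,Y)
ranks: 6->1, 7->2, 12->3, 14->4, 23->5, 24->6, 25->7, 28->8, 29->9.5, 29->9.5, 30->11.5, 30->11.5, 34->13, 40->14, 44->15
Step 2: Rank sum for X: R1 = 1 + 2 + 3 + 4 + 6 + 8 + 9.5 + 11.5 = 45.
Step 3: U_X = R1 - n1(n1+1)/2 = 45 - 8*9/2 = 45 - 36 = 9.
       U_Y = n1*n2 - U_X = 56 - 9 = 47.
Step 4: Ties are present, so use the tie-corrected normal approximation (with continuity correction) for the p-value.
Step 5: p-value = 0.031969; compare to alpha = 0.05. reject H0.

U_X = 9, p = 0.031969, reject H0 at alpha = 0.05.


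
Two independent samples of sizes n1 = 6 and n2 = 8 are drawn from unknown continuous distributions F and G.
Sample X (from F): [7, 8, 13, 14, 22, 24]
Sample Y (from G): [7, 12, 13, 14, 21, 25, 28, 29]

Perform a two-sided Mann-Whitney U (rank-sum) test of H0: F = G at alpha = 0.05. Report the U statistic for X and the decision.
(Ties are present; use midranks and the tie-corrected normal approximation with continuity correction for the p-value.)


Step 1: Combine and sort all 14 observations; assign midranks.
sorted (value, group): (7,X), (7,Y), (8,X), (12,Y), (13,X), (13,Y), (14,X), (14,Y), (21,Y), (22,X), (24,X), (25,Y), (28,Y), (29,Y)
ranks: 7->1.5, 7->1.5, 8->3, 12->4, 13->5.5, 13->5.5, 14->7.5, 14->7.5, 21->9, 22->10, 24->11, 25->12, 28->13, 29->14
Step 2: Rank sum for X: R1 = 1.5 + 3 + 5.5 + 7.5 + 10 + 11 = 38.5.
Step 3: U_X = R1 - n1(n1+1)/2 = 38.5 - 6*7/2 = 38.5 - 21 = 17.5.
       U_Y = n1*n2 - U_X = 48 - 17.5 = 30.5.
Step 4: Ties are present, so use the tie-corrected normal approximation (with continuity correction) for the p-value.
Step 5: p-value = 0.437063; compare to alpha = 0.05. fail to reject H0.

U_X = 17.5, p = 0.437063, fail to reject H0 at alpha = 0.05.


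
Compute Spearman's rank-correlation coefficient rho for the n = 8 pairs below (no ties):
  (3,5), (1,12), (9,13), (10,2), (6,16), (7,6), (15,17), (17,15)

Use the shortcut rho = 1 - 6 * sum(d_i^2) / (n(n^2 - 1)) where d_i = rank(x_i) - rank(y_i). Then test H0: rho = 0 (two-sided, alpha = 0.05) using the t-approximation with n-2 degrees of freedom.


Step 1: Rank x and y separately (midranks; no ties here).
rank(x): 3->2, 1->1, 9->5, 10->6, 6->3, 7->4, 15->7, 17->8
rank(y): 5->2, 12->4, 13->5, 2->1, 16->7, 6->3, 17->8, 15->6
Step 2: d_i = R_x(i) - R_y(i); compute d_i^2.
  (2-2)^2=0, (1-4)^2=9, (5-5)^2=0, (6-1)^2=25, (3-7)^2=16, (4-3)^2=1, (7-8)^2=1, (8-6)^2=4
sum(d^2) = 56.
Step 3: rho = 1 - 6*56 / (8*(8^2 - 1)) = 1 - 336/504 = 0.333333.
Step 4: Under H0, t = rho * sqrt((n-2)/(1-rho^2)) = 0.8660 ~ t(6).
Step 5: Two-sided p-value from the t-distribution with 6 df = 0.419753.
Step 6: alpha = 0.05. fail to reject H0.

rho = 0.3333, p = 0.419753, fail to reject H0 at alpha = 0.05.


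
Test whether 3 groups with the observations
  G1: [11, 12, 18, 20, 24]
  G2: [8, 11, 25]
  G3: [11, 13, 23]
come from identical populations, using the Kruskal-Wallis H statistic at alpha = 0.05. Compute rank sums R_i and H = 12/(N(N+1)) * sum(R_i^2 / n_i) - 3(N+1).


Step 1: Combine all N = 11 observations and assign midranks.
sorted (value, group, rank): (8,G2,1), (11,G1,3), (11,G2,3), (11,G3,3), (12,G1,5), (13,G3,6), (18,G1,7), (20,G1,8), (23,G3,9), (24,G1,10), (25,G2,11)
Step 2: Sum ranks within each group.
R_1 = 33 (n_1 = 5)
R_2 = 15 (n_2 = 3)
R_3 = 18 (n_3 = 3)
Step 3: H = 12/(N(N+1)) * sum(R_i^2/n_i) - 3(N+1)
     = 12/(11*12) * (33^2/5 + 15^2/3 + 18^2/3) - 3*12
     = 0.090909 * 400.8 - 36
     = 0.436364.
Step 4: Ties present; correction factor C = 1 - 24/(11^3 - 11) = 0.981818. Corrected H = 0.436364 / 0.981818 = 0.444444.
Step 5: Under H0, H ~ chi^2(2); p-value = 0.800737.
Step 6: alpha = 0.05. fail to reject H0.

H = 0.4444, df = 2, p = 0.800737, fail to reject H0.


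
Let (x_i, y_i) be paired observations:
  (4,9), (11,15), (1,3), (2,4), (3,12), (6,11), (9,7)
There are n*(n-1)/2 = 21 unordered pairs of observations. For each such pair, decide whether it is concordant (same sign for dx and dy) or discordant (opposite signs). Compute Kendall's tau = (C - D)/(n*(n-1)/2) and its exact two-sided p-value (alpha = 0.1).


Step 1: Enumerate the 21 unordered pairs (i,j) with i<j and classify each by sign(x_j-x_i) * sign(y_j-y_i).
  (1,2):dx=+7,dy=+6->C; (1,3):dx=-3,dy=-6->C; (1,4):dx=-2,dy=-5->C; (1,5):dx=-1,dy=+3->D
  (1,6):dx=+2,dy=+2->C; (1,7):dx=+5,dy=-2->D; (2,3):dx=-10,dy=-12->C; (2,4):dx=-9,dy=-11->C
  (2,5):dx=-8,dy=-3->C; (2,6):dx=-5,dy=-4->C; (2,7):dx=-2,dy=-8->C; (3,4):dx=+1,dy=+1->C
  (3,5):dx=+2,dy=+9->C; (3,6):dx=+5,dy=+8->C; (3,7):dx=+8,dy=+4->C; (4,5):dx=+1,dy=+8->C
  (4,6):dx=+4,dy=+7->C; (4,7):dx=+7,dy=+3->C; (5,6):dx=+3,dy=-1->D; (5,7):dx=+6,dy=-5->D
  (6,7):dx=+3,dy=-4->D
Step 2: C = 16, D = 5, total pairs = 21.
Step 3: tau = (C - D)/(n(n-1)/2) = (16 - 5)/21 = 0.523810.
Step 4: Exact two-sided p-value (enumerate n! = 5040 permutations of y under H0): p = 0.136111.
Step 5: alpha = 0.1. fail to reject H0.

tau_b = 0.5238 (C=16, D=5), p = 0.136111, fail to reject H0.


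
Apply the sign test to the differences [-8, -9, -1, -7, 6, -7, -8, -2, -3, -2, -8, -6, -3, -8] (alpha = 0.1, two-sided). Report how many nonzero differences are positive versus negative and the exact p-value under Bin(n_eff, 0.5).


Step 1: Discard zero differences. Original n = 14; n_eff = number of nonzero differences = 14.
Nonzero differences (with sign): -8, -9, -1, -7, +6, -7, -8, -2, -3, -2, -8, -6, -3, -8
Step 2: Count signs: positive = 1, negative = 13.
Step 3: Under H0: P(positive) = 0.5, so the number of positives S ~ Bin(14, 0.5).
Step 4: Two-sided exact p-value = sum of Bin(14,0.5) probabilities at or below the observed probability = 0.001831.
Step 5: alpha = 0.1. reject H0.

n_eff = 14, pos = 1, neg = 13, p = 0.001831, reject H0.


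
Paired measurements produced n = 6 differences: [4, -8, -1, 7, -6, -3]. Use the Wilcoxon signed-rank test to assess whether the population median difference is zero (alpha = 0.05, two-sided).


Step 1: Drop any zero differences (none here) and take |d_i|.
|d| = [4, 8, 1, 7, 6, 3]
Step 2: Midrank |d_i| (ties get averaged ranks).
ranks: |4|->3, |8|->6, |1|->1, |7|->5, |6|->4, |3|->2
Step 3: Attach original signs; sum ranks with positive sign and with negative sign.
W+ = 3 + 5 = 8
W- = 6 + 1 + 4 + 2 = 13
(Check: W+ + W- = 21 should equal n(n+1)/2 = 21.)
Step 4: Test statistic W = min(W+, W-) = 8.
Step 5: No ties, so the exact null distribution over the 2^6 = 64 sign assignments gives the two-sided p-value = 0.687500.
Step 6: alpha = 0.05. fail to reject H0.

W+ = 8, W- = 13, W = min = 8, p = 0.687500, fail to reject H0.


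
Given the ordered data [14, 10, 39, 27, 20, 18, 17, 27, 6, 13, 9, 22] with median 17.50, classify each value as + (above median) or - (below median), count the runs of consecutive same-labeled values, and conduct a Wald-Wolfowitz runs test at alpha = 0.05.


Step 1: Compute median = 17.50; label A = above, B = below.
Labels in order: BBAAAABABBBA  (n_A = 6, n_B = 6)
Step 2: Count runs R = 6.
Step 3: Under H0 (random ordering), E[R] = 2*n_A*n_B/(n_A+n_B) + 1 = 2*6*6/12 + 1 = 7.0000.
        Var[R] = 2*n_A*n_B*(2*n_A*n_B - n_A - n_B) / ((n_A+n_B)^2 * (n_A+n_B-1)) = 4320/1584 = 2.7273.
        SD[R] = 1.6514.
Step 4: Continuity-corrected z = (R + 0.5 - E[R]) / SD[R] = (6 + 0.5 - 7.0000) / 1.6514 = -0.3028.
Step 5: Two-sided p-value via normal approximation = 2*(1 - Phi(|z|)) = 0.762069.
Step 6: alpha = 0.05. fail to reject H0.

R = 6, z = -0.3028, p = 0.762069, fail to reject H0.


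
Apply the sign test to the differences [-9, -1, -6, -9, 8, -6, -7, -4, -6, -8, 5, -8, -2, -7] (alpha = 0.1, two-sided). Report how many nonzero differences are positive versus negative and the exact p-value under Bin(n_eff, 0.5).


Step 1: Discard zero differences. Original n = 14; n_eff = number of nonzero differences = 14.
Nonzero differences (with sign): -9, -1, -6, -9, +8, -6, -7, -4, -6, -8, +5, -8, -2, -7
Step 2: Count signs: positive = 2, negative = 12.
Step 3: Under H0: P(positive) = 0.5, so the number of positives S ~ Bin(14, 0.5).
Step 4: Two-sided exact p-value = sum of Bin(14,0.5) probabilities at or below the observed probability = 0.012939.
Step 5: alpha = 0.1. reject H0.

n_eff = 14, pos = 2, neg = 12, p = 0.012939, reject H0.


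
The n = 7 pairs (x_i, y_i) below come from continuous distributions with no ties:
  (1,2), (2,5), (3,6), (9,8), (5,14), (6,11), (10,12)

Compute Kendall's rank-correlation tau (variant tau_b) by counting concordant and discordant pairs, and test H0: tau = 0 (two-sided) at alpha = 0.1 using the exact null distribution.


Step 1: Enumerate the 21 unordered pairs (i,j) with i<j and classify each by sign(x_j-x_i) * sign(y_j-y_i).
  (1,2):dx=+1,dy=+3->C; (1,3):dx=+2,dy=+4->C; (1,4):dx=+8,dy=+6->C; (1,5):dx=+4,dy=+12->C
  (1,6):dx=+5,dy=+9->C; (1,7):dx=+9,dy=+10->C; (2,3):dx=+1,dy=+1->C; (2,4):dx=+7,dy=+3->C
  (2,5):dx=+3,dy=+9->C; (2,6):dx=+4,dy=+6->C; (2,7):dx=+8,dy=+7->C; (3,4):dx=+6,dy=+2->C
  (3,5):dx=+2,dy=+8->C; (3,6):dx=+3,dy=+5->C; (3,7):dx=+7,dy=+6->C; (4,5):dx=-4,dy=+6->D
  (4,6):dx=-3,dy=+3->D; (4,7):dx=+1,dy=+4->C; (5,6):dx=+1,dy=-3->D; (5,7):dx=+5,dy=-2->D
  (6,7):dx=+4,dy=+1->C
Step 2: C = 17, D = 4, total pairs = 21.
Step 3: tau = (C - D)/(n(n-1)/2) = (17 - 4)/21 = 0.619048.
Step 4: Exact two-sided p-value (enumerate n! = 5040 permutations of y under H0): p = 0.069048.
Step 5: alpha = 0.1. reject H0.

tau_b = 0.6190 (C=17, D=4), p = 0.069048, reject H0.


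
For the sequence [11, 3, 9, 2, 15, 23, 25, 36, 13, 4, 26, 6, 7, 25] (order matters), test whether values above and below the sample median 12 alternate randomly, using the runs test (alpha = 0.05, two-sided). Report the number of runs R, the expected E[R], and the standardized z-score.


Step 1: Compute median = 12; label A = above, B = below.
Labels in order: BBBBAAAAABABBA  (n_A = 7, n_B = 7)
Step 2: Count runs R = 6.
Step 3: Under H0 (random ordering), E[R] = 2*n_A*n_B/(n_A+n_B) + 1 = 2*7*7/14 + 1 = 8.0000.
        Var[R] = 2*n_A*n_B*(2*n_A*n_B - n_A - n_B) / ((n_A+n_B)^2 * (n_A+n_B-1)) = 8232/2548 = 3.2308.
        SD[R] = 1.7974.
Step 4: Continuity-corrected z = (R + 0.5 - E[R]) / SD[R] = (6 + 0.5 - 8.0000) / 1.7974 = -0.8345.
Step 5: Two-sided p-value via normal approximation = 2*(1 - Phi(|z|)) = 0.403986.
Step 6: alpha = 0.05. fail to reject H0.

R = 6, z = -0.8345, p = 0.403986, fail to reject H0.


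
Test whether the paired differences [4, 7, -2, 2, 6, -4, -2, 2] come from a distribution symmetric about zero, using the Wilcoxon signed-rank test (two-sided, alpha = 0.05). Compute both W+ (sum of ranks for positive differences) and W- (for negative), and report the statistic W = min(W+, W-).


Step 1: Drop any zero differences (none here) and take |d_i|.
|d| = [4, 7, 2, 2, 6, 4, 2, 2]
Step 2: Midrank |d_i| (ties get averaged ranks).
ranks: |4|->5.5, |7|->8, |2|->2.5, |2|->2.5, |6|->7, |4|->5.5, |2|->2.5, |2|->2.5
Step 3: Attach original signs; sum ranks with positive sign and with negative sign.
W+ = 5.5 + 8 + 2.5 + 7 + 2.5 = 25.5
W- = 2.5 + 5.5 + 2.5 = 10.5
(Check: W+ + W- = 36 should equal n(n+1)/2 = 36.)
Step 4: Test statistic W = min(W+, W-) = 10.5.
Step 5: Ties in |d|, so use the tie-corrected normal approximation.
        E[W] = n(n+1)/4 = 8*9/4 = 18.
        Tie groups: |d|=2 (t=4), |d|=4 (t=2); sum(t^3 - t) = 66.
        Var[W] = n(n+1)(2n+1)/24 - sum(t^3-t)/48 = 1224/24 - 66/48 = 49.625.
        z = (W - E[W]) / sqrt(Var[W]) = (10.5 - 18) / 7.0445 = -1.0647.
        Two-sided p = 2*Phi(z) = 0.287030.
Step 6: alpha = 0.05. fail to reject H0.

W+ = 25.5, W- = 10.5, W = min = 10.5, p = 0.287030, fail to reject H0.


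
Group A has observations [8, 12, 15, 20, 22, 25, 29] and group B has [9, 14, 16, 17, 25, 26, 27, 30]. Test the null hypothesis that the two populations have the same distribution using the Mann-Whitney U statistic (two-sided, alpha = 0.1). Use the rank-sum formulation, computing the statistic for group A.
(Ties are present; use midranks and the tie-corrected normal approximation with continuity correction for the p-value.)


Step 1: Combine and sort all 15 observations; assign midranks.
sorted (value, group): (8,X), (9,Y), (12,X), (14,Y), (15,X), (16,Y), (17,Y), (20,X), (22,X), (25,X), (25,Y), (26,Y), (27,Y), (29,X), (30,Y)
ranks: 8->1, 9->2, 12->3, 14->4, 15->5, 16->6, 17->7, 20->8, 22->9, 25->10.5, 25->10.5, 26->12, 27->13, 29->14, 30->15
Step 2: Rank sum for X: R1 = 1 + 3 + 5 + 8 + 9 + 10.5 + 14 = 50.5.
Step 3: U_X = R1 - n1(n1+1)/2 = 50.5 - 7*8/2 = 50.5 - 28 = 22.5.
       U_Y = n1*n2 - U_X = 56 - 22.5 = 33.5.
Step 4: Ties are present, so use the tie-corrected normal approximation (with continuity correction) for the p-value.
Step 5: p-value = 0.562485; compare to alpha = 0.1. fail to reject H0.

U_X = 22.5, p = 0.562485, fail to reject H0 at alpha = 0.1.


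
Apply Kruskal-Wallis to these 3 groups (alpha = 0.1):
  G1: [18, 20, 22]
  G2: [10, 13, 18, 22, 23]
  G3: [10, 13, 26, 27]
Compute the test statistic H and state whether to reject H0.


Step 1: Combine all N = 12 observations and assign midranks.
sorted (value, group, rank): (10,G2,1.5), (10,G3,1.5), (13,G2,3.5), (13,G3,3.5), (18,G1,5.5), (18,G2,5.5), (20,G1,7), (22,G1,8.5), (22,G2,8.5), (23,G2,10), (26,G3,11), (27,G3,12)
Step 2: Sum ranks within each group.
R_1 = 21 (n_1 = 3)
R_2 = 29 (n_2 = 5)
R_3 = 28 (n_3 = 4)
Step 3: H = 12/(N(N+1)) * sum(R_i^2/n_i) - 3(N+1)
     = 12/(12*13) * (21^2/3 + 29^2/5 + 28^2/4) - 3*13
     = 0.076923 * 511.2 - 39
     = 0.323077.
Step 4: Ties present; correction factor C = 1 - 24/(12^3 - 12) = 0.986014. Corrected H = 0.323077 / 0.986014 = 0.327660.
Step 5: Under H0, H ~ chi^2(2); p-value = 0.848887.
Step 6: alpha = 0.1. fail to reject H0.

H = 0.3277, df = 2, p = 0.848887, fail to reject H0.


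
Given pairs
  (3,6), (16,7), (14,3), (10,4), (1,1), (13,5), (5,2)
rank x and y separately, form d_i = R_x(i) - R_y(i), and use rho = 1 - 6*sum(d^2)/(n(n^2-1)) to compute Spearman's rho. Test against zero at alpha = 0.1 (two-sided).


Step 1: Rank x and y separately (midranks; no ties here).
rank(x): 3->2, 16->7, 14->6, 10->4, 1->1, 13->5, 5->3
rank(y): 6->6, 7->7, 3->3, 4->4, 1->1, 5->5, 2->2
Step 2: d_i = R_x(i) - R_y(i); compute d_i^2.
  (2-6)^2=16, (7-7)^2=0, (6-3)^2=9, (4-4)^2=0, (1-1)^2=0, (5-5)^2=0, (3-2)^2=1
sum(d^2) = 26.
Step 3: rho = 1 - 6*26 / (7*(7^2 - 1)) = 1 - 156/336 = 0.535714.
Step 4: Under H0, t = rho * sqrt((n-2)/(1-rho^2)) = 1.4186 ~ t(5).
Step 5: Two-sided p-value from the t-distribution with 5 df = 0.215217.
Step 6: alpha = 0.1. fail to reject H0.

rho = 0.5357, p = 0.215217, fail to reject H0 at alpha = 0.1.


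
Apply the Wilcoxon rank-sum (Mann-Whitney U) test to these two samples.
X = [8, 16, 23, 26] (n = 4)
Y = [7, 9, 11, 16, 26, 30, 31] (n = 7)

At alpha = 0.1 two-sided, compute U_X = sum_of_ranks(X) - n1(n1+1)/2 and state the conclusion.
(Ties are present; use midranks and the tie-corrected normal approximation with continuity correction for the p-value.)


Step 1: Combine and sort all 11 observations; assign midranks.
sorted (value, group): (7,Y), (8,X), (9,Y), (11,Y), (16,X), (16,Y), (23,X), (26,X), (26,Y), (30,Y), (31,Y)
ranks: 7->1, 8->2, 9->3, 11->4, 16->5.5, 16->5.5, 23->7, 26->8.5, 26->8.5, 30->10, 31->11
Step 2: Rank sum for X: R1 = 2 + 5.5 + 7 + 8.5 = 23.
Step 3: U_X = R1 - n1(n1+1)/2 = 23 - 4*5/2 = 23 - 10 = 13.
       U_Y = n1*n2 - U_X = 28 - 13 = 15.
Step 4: Ties are present, so use the tie-corrected normal approximation (with continuity correction) for the p-value.
Step 5: p-value = 0.924376; compare to alpha = 0.1. fail to reject H0.

U_X = 13, p = 0.924376, fail to reject H0 at alpha = 0.1.


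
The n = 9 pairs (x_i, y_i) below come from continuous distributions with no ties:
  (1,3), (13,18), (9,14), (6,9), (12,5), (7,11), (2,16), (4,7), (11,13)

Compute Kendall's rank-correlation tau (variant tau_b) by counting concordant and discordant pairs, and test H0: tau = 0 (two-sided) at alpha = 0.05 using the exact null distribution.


Step 1: Enumerate the 36 unordered pairs (i,j) with i<j and classify each by sign(x_j-x_i) * sign(y_j-y_i).
  (1,2):dx=+12,dy=+15->C; (1,3):dx=+8,dy=+11->C; (1,4):dx=+5,dy=+6->C; (1,5):dx=+11,dy=+2->C
  (1,6):dx=+6,dy=+8->C; (1,7):dx=+1,dy=+13->C; (1,8):dx=+3,dy=+4->C; (1,9):dx=+10,dy=+10->C
  (2,3):dx=-4,dy=-4->C; (2,4):dx=-7,dy=-9->C; (2,5):dx=-1,dy=-13->C; (2,6):dx=-6,dy=-7->C
  (2,7):dx=-11,dy=-2->C; (2,8):dx=-9,dy=-11->C; (2,9):dx=-2,dy=-5->C; (3,4):dx=-3,dy=-5->C
  (3,5):dx=+3,dy=-9->D; (3,6):dx=-2,dy=-3->C; (3,7):dx=-7,dy=+2->D; (3,8):dx=-5,dy=-7->C
  (3,9):dx=+2,dy=-1->D; (4,5):dx=+6,dy=-4->D; (4,6):dx=+1,dy=+2->C; (4,7):dx=-4,dy=+7->D
  (4,8):dx=-2,dy=-2->C; (4,9):dx=+5,dy=+4->C; (5,6):dx=-5,dy=+6->D; (5,7):dx=-10,dy=+11->D
  (5,8):dx=-8,dy=+2->D; (5,9):dx=-1,dy=+8->D; (6,7):dx=-5,dy=+5->D; (6,8):dx=-3,dy=-4->C
  (6,9):dx=+4,dy=+2->C; (7,8):dx=+2,dy=-9->D; (7,9):dx=+9,dy=-3->D; (8,9):dx=+7,dy=+6->C
Step 2: C = 24, D = 12, total pairs = 36.
Step 3: tau = (C - D)/(n(n-1)/2) = (24 - 12)/36 = 0.333333.
Step 4: Exact two-sided p-value (enumerate n! = 362880 permutations of y under H0): p = 0.259518.
Step 5: alpha = 0.05. fail to reject H0.

tau_b = 0.3333 (C=24, D=12), p = 0.259518, fail to reject H0.


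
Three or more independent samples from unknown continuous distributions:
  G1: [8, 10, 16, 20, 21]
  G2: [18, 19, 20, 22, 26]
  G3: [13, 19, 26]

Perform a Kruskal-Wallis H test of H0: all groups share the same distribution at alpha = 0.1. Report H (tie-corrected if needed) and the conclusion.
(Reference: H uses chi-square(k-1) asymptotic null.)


Step 1: Combine all N = 13 observations and assign midranks.
sorted (value, group, rank): (8,G1,1), (10,G1,2), (13,G3,3), (16,G1,4), (18,G2,5), (19,G2,6.5), (19,G3,6.5), (20,G1,8.5), (20,G2,8.5), (21,G1,10), (22,G2,11), (26,G2,12.5), (26,G3,12.5)
Step 2: Sum ranks within each group.
R_1 = 25.5 (n_1 = 5)
R_2 = 43.5 (n_2 = 5)
R_3 = 22 (n_3 = 3)
Step 3: H = 12/(N(N+1)) * sum(R_i^2/n_i) - 3(N+1)
     = 12/(13*14) * (25.5^2/5 + 43.5^2/5 + 22^2/3) - 3*14
     = 0.065934 * 669.833 - 42
     = 2.164835.
Step 4: Ties present; correction factor C = 1 - 18/(13^3 - 13) = 0.991758. Corrected H = 2.164835 / 0.991758 = 2.182825.
Step 5: Under H0, H ~ chi^2(2); p-value = 0.335742.
Step 6: alpha = 0.1. fail to reject H0.

H = 2.1828, df = 2, p = 0.335742, fail to reject H0.


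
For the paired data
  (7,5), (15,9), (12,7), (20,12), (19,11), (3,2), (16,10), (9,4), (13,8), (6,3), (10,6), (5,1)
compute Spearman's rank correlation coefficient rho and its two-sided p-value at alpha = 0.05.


Step 1: Rank x and y separately (midranks; no ties here).
rank(x): 7->4, 15->9, 12->7, 20->12, 19->11, 3->1, 16->10, 9->5, 13->8, 6->3, 10->6, 5->2
rank(y): 5->5, 9->9, 7->7, 12->12, 11->11, 2->2, 10->10, 4->4, 8->8, 3->3, 6->6, 1->1
Step 2: d_i = R_x(i) - R_y(i); compute d_i^2.
  (4-5)^2=1, (9-9)^2=0, (7-7)^2=0, (12-12)^2=0, (11-11)^2=0, (1-2)^2=1, (10-10)^2=0, (5-4)^2=1, (8-8)^2=0, (3-3)^2=0, (6-6)^2=0, (2-1)^2=1
sum(d^2) = 4.
Step 3: rho = 1 - 6*4 / (12*(12^2 - 1)) = 1 - 24/1716 = 0.986014.
Step 4: Under H0, t = rho * sqrt((n-2)/(1-rho^2)) = 18.7088 ~ t(10).
Step 5: Two-sided p-value from the t-distribution with 10 df = 0.000000.
Step 6: alpha = 0.05. reject H0.

rho = 0.9860, p = 0.000000, reject H0 at alpha = 0.05.


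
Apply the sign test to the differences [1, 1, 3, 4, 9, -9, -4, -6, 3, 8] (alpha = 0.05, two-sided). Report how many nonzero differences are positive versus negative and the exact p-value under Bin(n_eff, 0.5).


Step 1: Discard zero differences. Original n = 10; n_eff = number of nonzero differences = 10.
Nonzero differences (with sign): +1, +1, +3, +4, +9, -9, -4, -6, +3, +8
Step 2: Count signs: positive = 7, negative = 3.
Step 3: Under H0: P(positive) = 0.5, so the number of positives S ~ Bin(10, 0.5).
Step 4: Two-sided exact p-value = sum of Bin(10,0.5) probabilities at or below the observed probability = 0.343750.
Step 5: alpha = 0.05. fail to reject H0.

n_eff = 10, pos = 7, neg = 3, p = 0.343750, fail to reject H0.


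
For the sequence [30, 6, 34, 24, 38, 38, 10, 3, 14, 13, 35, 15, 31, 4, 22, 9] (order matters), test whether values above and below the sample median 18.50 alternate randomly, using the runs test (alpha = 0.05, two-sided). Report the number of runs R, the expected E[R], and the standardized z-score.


Step 1: Compute median = 18.50; label A = above, B = below.
Labels in order: ABAAAABBBBABABAB  (n_A = 8, n_B = 8)
Step 2: Count runs R = 10.
Step 3: Under H0 (random ordering), E[R] = 2*n_A*n_B/(n_A+n_B) + 1 = 2*8*8/16 + 1 = 9.0000.
        Var[R] = 2*n_A*n_B*(2*n_A*n_B - n_A - n_B) / ((n_A+n_B)^2 * (n_A+n_B-1)) = 14336/3840 = 3.7333.
        SD[R] = 1.9322.
Step 4: Continuity-corrected z = (R - 0.5 - E[R]) / SD[R] = (10 - 0.5 - 9.0000) / 1.9322 = 0.2588.
Step 5: Two-sided p-value via normal approximation = 2*(1 - Phi(|z|)) = 0.795809.
Step 6: alpha = 0.05. fail to reject H0.

R = 10, z = 0.2588, p = 0.795809, fail to reject H0.


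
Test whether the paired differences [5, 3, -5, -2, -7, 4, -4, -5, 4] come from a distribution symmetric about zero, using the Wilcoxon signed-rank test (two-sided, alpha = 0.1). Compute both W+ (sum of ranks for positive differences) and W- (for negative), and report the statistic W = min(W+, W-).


Step 1: Drop any zero differences (none here) and take |d_i|.
|d| = [5, 3, 5, 2, 7, 4, 4, 5, 4]
Step 2: Midrank |d_i| (ties get averaged ranks).
ranks: |5|->7, |3|->2, |5|->7, |2|->1, |7|->9, |4|->4, |4|->4, |5|->7, |4|->4
Step 3: Attach original signs; sum ranks with positive sign and with negative sign.
W+ = 7 + 2 + 4 + 4 = 17
W- = 7 + 1 + 9 + 4 + 7 = 28
(Check: W+ + W- = 45 should equal n(n+1)/2 = 45.)
Step 4: Test statistic W = min(W+, W-) = 17.
Step 5: Ties in |d|, so use the tie-corrected normal approximation.
        E[W] = n(n+1)/4 = 9*10/4 = 22.5.
        Tie groups: |d|=4 (t=3), |d|=5 (t=3); sum(t^3 - t) = 48.
        Var[W] = n(n+1)(2n+1)/24 - sum(t^3-t)/48 = 1710/24 - 48/48 = 70.25.
        z = (W - E[W]) / sqrt(Var[W]) = (17 - 22.5) / 8.3815 = -0.6562.
        Two-sided p = 2*Phi(z) = 0.511692.
Step 6: alpha = 0.1. fail to reject H0.

W+ = 17, W- = 28, W = min = 17, p = 0.511692, fail to reject H0.


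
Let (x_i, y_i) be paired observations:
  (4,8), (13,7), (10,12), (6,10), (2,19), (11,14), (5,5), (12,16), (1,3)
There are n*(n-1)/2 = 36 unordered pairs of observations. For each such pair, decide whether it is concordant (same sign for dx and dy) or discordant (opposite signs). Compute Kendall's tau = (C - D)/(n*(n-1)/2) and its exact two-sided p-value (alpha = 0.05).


Step 1: Enumerate the 36 unordered pairs (i,j) with i<j and classify each by sign(x_j-x_i) * sign(y_j-y_i).
  (1,2):dx=+9,dy=-1->D; (1,3):dx=+6,dy=+4->C; (1,4):dx=+2,dy=+2->C; (1,5):dx=-2,dy=+11->D
  (1,6):dx=+7,dy=+6->C; (1,7):dx=+1,dy=-3->D; (1,8):dx=+8,dy=+8->C; (1,9):dx=-3,dy=-5->C
  (2,3):dx=-3,dy=+5->D; (2,4):dx=-7,dy=+3->D; (2,5):dx=-11,dy=+12->D; (2,6):dx=-2,dy=+7->D
  (2,7):dx=-8,dy=-2->C; (2,8):dx=-1,dy=+9->D; (2,9):dx=-12,dy=-4->C; (3,4):dx=-4,dy=-2->C
  (3,5):dx=-8,dy=+7->D; (3,6):dx=+1,dy=+2->C; (3,7):dx=-5,dy=-7->C; (3,8):dx=+2,dy=+4->C
  (3,9):dx=-9,dy=-9->C; (4,5):dx=-4,dy=+9->D; (4,6):dx=+5,dy=+4->C; (4,7):dx=-1,dy=-5->C
  (4,8):dx=+6,dy=+6->C; (4,9):dx=-5,dy=-7->C; (5,6):dx=+9,dy=-5->D; (5,7):dx=+3,dy=-14->D
  (5,8):dx=+10,dy=-3->D; (5,9):dx=-1,dy=-16->C; (6,7):dx=-6,dy=-9->C; (6,8):dx=+1,dy=+2->C
  (6,9):dx=-10,dy=-11->C; (7,8):dx=+7,dy=+11->C; (7,9):dx=-4,dy=-2->C; (8,9):dx=-11,dy=-13->C
Step 2: C = 23, D = 13, total pairs = 36.
Step 3: tau = (C - D)/(n(n-1)/2) = (23 - 13)/36 = 0.277778.
Step 4: Exact two-sided p-value (enumerate n! = 362880 permutations of y under H0): p = 0.358488.
Step 5: alpha = 0.05. fail to reject H0.

tau_b = 0.2778 (C=23, D=13), p = 0.358488, fail to reject H0.


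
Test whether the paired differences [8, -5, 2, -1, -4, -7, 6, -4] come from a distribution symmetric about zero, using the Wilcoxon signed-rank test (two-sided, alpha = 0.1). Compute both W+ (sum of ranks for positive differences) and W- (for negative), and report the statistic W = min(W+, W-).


Step 1: Drop any zero differences (none here) and take |d_i|.
|d| = [8, 5, 2, 1, 4, 7, 6, 4]
Step 2: Midrank |d_i| (ties get averaged ranks).
ranks: |8|->8, |5|->5, |2|->2, |1|->1, |4|->3.5, |7|->7, |6|->6, |4|->3.5
Step 3: Attach original signs; sum ranks with positive sign and with negative sign.
W+ = 8 + 2 + 6 = 16
W- = 5 + 1 + 3.5 + 7 + 3.5 = 20
(Check: W+ + W- = 36 should equal n(n+1)/2 = 36.)
Step 4: Test statistic W = min(W+, W-) = 16.
Step 5: Ties in |d|, so use the tie-corrected normal approximation.
        E[W] = n(n+1)/4 = 8*9/4 = 18.
        Tie groups: |d|=4 (t=2); sum(t^3 - t) = 6.
        Var[W] = n(n+1)(2n+1)/24 - sum(t^3-t)/48 = 1224/24 - 6/48 = 50.875.
        z = (W - E[W]) / sqrt(Var[W]) = (16 - 18) / 7.1327 = -0.2804.
        Two-sided p = 2*Phi(z) = 0.779171.
Step 6: alpha = 0.1. fail to reject H0.

W+ = 16, W- = 20, W = min = 16, p = 0.779171, fail to reject H0.


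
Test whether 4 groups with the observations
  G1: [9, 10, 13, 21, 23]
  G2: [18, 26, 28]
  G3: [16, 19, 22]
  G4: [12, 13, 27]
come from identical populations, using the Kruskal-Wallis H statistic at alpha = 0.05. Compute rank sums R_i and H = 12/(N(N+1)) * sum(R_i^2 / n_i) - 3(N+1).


Step 1: Combine all N = 14 observations and assign midranks.
sorted (value, group, rank): (9,G1,1), (10,G1,2), (12,G4,3), (13,G1,4.5), (13,G4,4.5), (16,G3,6), (18,G2,7), (19,G3,8), (21,G1,9), (22,G3,10), (23,G1,11), (26,G2,12), (27,G4,13), (28,G2,14)
Step 2: Sum ranks within each group.
R_1 = 27.5 (n_1 = 5)
R_2 = 33 (n_2 = 3)
R_3 = 24 (n_3 = 3)
R_4 = 20.5 (n_4 = 3)
Step 3: H = 12/(N(N+1)) * sum(R_i^2/n_i) - 3(N+1)
     = 12/(14*15) * (27.5^2/5 + 33^2/3 + 24^2/3 + 20.5^2/3) - 3*15
     = 0.057143 * 846.333 - 45
     = 3.361905.
Step 4: Ties present; correction factor C = 1 - 6/(14^3 - 14) = 0.997802. Corrected H = 3.361905 / 0.997802 = 3.369310.
Step 5: Under H0, H ~ chi^2(3); p-value = 0.338112.
Step 6: alpha = 0.05. fail to reject H0.

H = 3.3693, df = 3, p = 0.338112, fail to reject H0.


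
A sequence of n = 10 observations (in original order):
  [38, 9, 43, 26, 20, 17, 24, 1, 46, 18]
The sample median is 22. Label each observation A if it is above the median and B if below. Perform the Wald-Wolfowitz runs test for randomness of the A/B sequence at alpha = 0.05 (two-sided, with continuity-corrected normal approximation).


Step 1: Compute median = 22; label A = above, B = below.
Labels in order: ABAABBABAB  (n_A = 5, n_B = 5)
Step 2: Count runs R = 8.
Step 3: Under H0 (random ordering), E[R] = 2*n_A*n_B/(n_A+n_B) + 1 = 2*5*5/10 + 1 = 6.0000.
        Var[R] = 2*n_A*n_B*(2*n_A*n_B - n_A - n_B) / ((n_A+n_B)^2 * (n_A+n_B-1)) = 2000/900 = 2.2222.
        SD[R] = 1.4907.
Step 4: Continuity-corrected z = (R - 0.5 - E[R]) / SD[R] = (8 - 0.5 - 6.0000) / 1.4907 = 1.0062.
Step 5: Two-sided p-value via normal approximation = 2*(1 - Phi(|z|)) = 0.314305.
Step 6: alpha = 0.05. fail to reject H0.

R = 8, z = 1.0062, p = 0.314305, fail to reject H0.


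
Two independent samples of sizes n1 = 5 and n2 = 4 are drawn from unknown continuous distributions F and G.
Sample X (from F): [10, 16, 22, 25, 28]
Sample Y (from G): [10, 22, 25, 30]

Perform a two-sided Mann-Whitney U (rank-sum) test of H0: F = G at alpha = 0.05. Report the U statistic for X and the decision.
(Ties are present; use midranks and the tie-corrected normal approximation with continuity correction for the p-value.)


Step 1: Combine and sort all 9 observations; assign midranks.
sorted (value, group): (10,X), (10,Y), (16,X), (22,X), (22,Y), (25,X), (25,Y), (28,X), (30,Y)
ranks: 10->1.5, 10->1.5, 16->3, 22->4.5, 22->4.5, 25->6.5, 25->6.5, 28->8, 30->9
Step 2: Rank sum for X: R1 = 1.5 + 3 + 4.5 + 6.5 + 8 = 23.5.
Step 3: U_X = R1 - n1(n1+1)/2 = 23.5 - 5*6/2 = 23.5 - 15 = 8.5.
       U_Y = n1*n2 - U_X = 20 - 8.5 = 11.5.
Step 4: Ties are present, so use the tie-corrected normal approximation (with continuity correction) for the p-value.
Step 5: p-value = 0.804081; compare to alpha = 0.05. fail to reject H0.

U_X = 8.5, p = 0.804081, fail to reject H0 at alpha = 0.05.


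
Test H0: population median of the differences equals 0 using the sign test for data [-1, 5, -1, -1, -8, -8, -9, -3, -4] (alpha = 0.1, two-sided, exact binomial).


Step 1: Discard zero differences. Original n = 9; n_eff = number of nonzero differences = 9.
Nonzero differences (with sign): -1, +5, -1, -1, -8, -8, -9, -3, -4
Step 2: Count signs: positive = 1, negative = 8.
Step 3: Under H0: P(positive) = 0.5, so the number of positives S ~ Bin(9, 0.5).
Step 4: Two-sided exact p-value = sum of Bin(9,0.5) probabilities at or below the observed probability = 0.039062.
Step 5: alpha = 0.1. reject H0.

n_eff = 9, pos = 1, neg = 8, p = 0.039062, reject H0.


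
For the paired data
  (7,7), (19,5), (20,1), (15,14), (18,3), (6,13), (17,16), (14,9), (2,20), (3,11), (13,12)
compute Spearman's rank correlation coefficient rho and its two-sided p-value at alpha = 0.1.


Step 1: Rank x and y separately (midranks; no ties here).
rank(x): 7->4, 19->10, 20->11, 15->7, 18->9, 6->3, 17->8, 14->6, 2->1, 3->2, 13->5
rank(y): 7->4, 5->3, 1->1, 14->9, 3->2, 13->8, 16->10, 9->5, 20->11, 11->6, 12->7
Step 2: d_i = R_x(i) - R_y(i); compute d_i^2.
  (4-4)^2=0, (10-3)^2=49, (11-1)^2=100, (7-9)^2=4, (9-2)^2=49, (3-8)^2=25, (8-10)^2=4, (6-5)^2=1, (1-11)^2=100, (2-6)^2=16, (5-7)^2=4
sum(d^2) = 352.
Step 3: rho = 1 - 6*352 / (11*(11^2 - 1)) = 1 - 2112/1320 = -0.600000.
Step 4: Under H0, t = rho * sqrt((n-2)/(1-rho^2)) = -2.2500 ~ t(9).
Step 5: Two-sided p-value from the t-distribution with 9 df = 0.051003.
Step 6: alpha = 0.1. reject H0.

rho = -0.6000, p = 0.051003, reject H0 at alpha = 0.1.


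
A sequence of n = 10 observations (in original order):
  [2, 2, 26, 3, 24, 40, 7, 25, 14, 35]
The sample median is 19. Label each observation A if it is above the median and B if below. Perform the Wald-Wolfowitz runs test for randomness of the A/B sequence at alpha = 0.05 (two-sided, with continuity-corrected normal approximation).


Step 1: Compute median = 19; label A = above, B = below.
Labels in order: BBABAABABA  (n_A = 5, n_B = 5)
Step 2: Count runs R = 8.
Step 3: Under H0 (random ordering), E[R] = 2*n_A*n_B/(n_A+n_B) + 1 = 2*5*5/10 + 1 = 6.0000.
        Var[R] = 2*n_A*n_B*(2*n_A*n_B - n_A - n_B) / ((n_A+n_B)^2 * (n_A+n_B-1)) = 2000/900 = 2.2222.
        SD[R] = 1.4907.
Step 4: Continuity-corrected z = (R - 0.5 - E[R]) / SD[R] = (8 - 0.5 - 6.0000) / 1.4907 = 1.0062.
Step 5: Two-sided p-value via normal approximation = 2*(1 - Phi(|z|)) = 0.314305.
Step 6: alpha = 0.05. fail to reject H0.

R = 8, z = 1.0062, p = 0.314305, fail to reject H0.


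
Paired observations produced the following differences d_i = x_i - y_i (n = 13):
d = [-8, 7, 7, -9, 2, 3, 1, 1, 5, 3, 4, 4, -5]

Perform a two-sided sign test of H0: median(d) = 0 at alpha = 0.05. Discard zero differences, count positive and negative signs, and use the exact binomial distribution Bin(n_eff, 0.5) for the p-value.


Step 1: Discard zero differences. Original n = 13; n_eff = number of nonzero differences = 13.
Nonzero differences (with sign): -8, +7, +7, -9, +2, +3, +1, +1, +5, +3, +4, +4, -5
Step 2: Count signs: positive = 10, negative = 3.
Step 3: Under H0: P(positive) = 0.5, so the number of positives S ~ Bin(13, 0.5).
Step 4: Two-sided exact p-value = sum of Bin(13,0.5) probabilities at or below the observed probability = 0.092285.
Step 5: alpha = 0.05. fail to reject H0.

n_eff = 13, pos = 10, neg = 3, p = 0.092285, fail to reject H0.


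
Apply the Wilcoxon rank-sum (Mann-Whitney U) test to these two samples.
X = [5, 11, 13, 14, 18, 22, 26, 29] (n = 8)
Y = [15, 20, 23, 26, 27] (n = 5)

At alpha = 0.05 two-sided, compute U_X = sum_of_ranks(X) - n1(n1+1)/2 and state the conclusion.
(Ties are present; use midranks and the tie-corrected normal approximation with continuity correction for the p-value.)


Step 1: Combine and sort all 13 observations; assign midranks.
sorted (value, group): (5,X), (11,X), (13,X), (14,X), (15,Y), (18,X), (20,Y), (22,X), (23,Y), (26,X), (26,Y), (27,Y), (29,X)
ranks: 5->1, 11->2, 13->3, 14->4, 15->5, 18->6, 20->7, 22->8, 23->9, 26->10.5, 26->10.5, 27->12, 29->13
Step 2: Rank sum for X: R1 = 1 + 2 + 3 + 4 + 6 + 8 + 10.5 + 13 = 47.5.
Step 3: U_X = R1 - n1(n1+1)/2 = 47.5 - 8*9/2 = 47.5 - 36 = 11.5.
       U_Y = n1*n2 - U_X = 40 - 11.5 = 28.5.
Step 4: Ties are present, so use the tie-corrected normal approximation (with continuity correction) for the p-value.
Step 5: p-value = 0.240919; compare to alpha = 0.05. fail to reject H0.

U_X = 11.5, p = 0.240919, fail to reject H0 at alpha = 0.05.


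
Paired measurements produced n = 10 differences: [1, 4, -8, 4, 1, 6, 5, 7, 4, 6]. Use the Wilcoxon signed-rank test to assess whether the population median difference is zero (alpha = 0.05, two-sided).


Step 1: Drop any zero differences (none here) and take |d_i|.
|d| = [1, 4, 8, 4, 1, 6, 5, 7, 4, 6]
Step 2: Midrank |d_i| (ties get averaged ranks).
ranks: |1|->1.5, |4|->4, |8|->10, |4|->4, |1|->1.5, |6|->7.5, |5|->6, |7|->9, |4|->4, |6|->7.5
Step 3: Attach original signs; sum ranks with positive sign and with negative sign.
W+ = 1.5 + 4 + 4 + 1.5 + 7.5 + 6 + 9 + 4 + 7.5 = 45
W- = 10 = 10
(Check: W+ + W- = 55 should equal n(n+1)/2 = 55.)
Step 4: Test statistic W = min(W+, W-) = 10.
Step 5: Ties in |d|, so use the tie-corrected normal approximation.
        E[W] = n(n+1)/4 = 10*11/4 = 27.5.
        Tie groups: |d|=1 (t=2), |d|=4 (t=3), |d|=6 (t=2); sum(t^3 - t) = 36.
        Var[W] = n(n+1)(2n+1)/24 - sum(t^3-t)/48 = 2310/24 - 36/48 = 95.5.
        z = (W - E[W]) / sqrt(Var[W]) = (10 - 27.5) / 9.7724 = -1.7908.
        Two-sided p = 2*Phi(z) = 0.073332.
Step 6: alpha = 0.05. fail to reject H0.

W+ = 45, W- = 10, W = min = 10, p = 0.073332, fail to reject H0.
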